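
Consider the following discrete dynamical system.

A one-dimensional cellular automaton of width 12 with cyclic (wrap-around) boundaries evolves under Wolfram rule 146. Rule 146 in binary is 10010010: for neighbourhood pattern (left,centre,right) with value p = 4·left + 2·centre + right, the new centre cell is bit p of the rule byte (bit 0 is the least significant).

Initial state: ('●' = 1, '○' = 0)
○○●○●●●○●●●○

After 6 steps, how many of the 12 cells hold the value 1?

4

0) ○○●○●●●○●●●○
1) ○●○○○●○○○●○●
2) ○○●○●○●○●○○○
3) ○●○○○○○○○●○○
4) ●○●○○○○○●○●○
5) ○○○●○○○●○○○○
6) ○○●○●○●○●○○○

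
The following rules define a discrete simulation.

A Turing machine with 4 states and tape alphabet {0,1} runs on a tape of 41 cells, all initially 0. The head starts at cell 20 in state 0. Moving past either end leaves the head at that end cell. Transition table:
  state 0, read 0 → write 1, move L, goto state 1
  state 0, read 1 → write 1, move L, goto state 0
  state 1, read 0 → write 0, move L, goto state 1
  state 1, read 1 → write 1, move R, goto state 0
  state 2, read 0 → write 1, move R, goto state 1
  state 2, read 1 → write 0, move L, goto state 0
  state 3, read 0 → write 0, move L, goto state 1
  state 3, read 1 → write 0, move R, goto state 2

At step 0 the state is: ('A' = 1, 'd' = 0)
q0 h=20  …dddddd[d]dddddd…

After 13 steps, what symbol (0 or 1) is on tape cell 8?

0

[0] q0 h=20  …dddddd[d]dddddd…
[1] q1 h=19  …dddddd[d]Addddd…
[2] q1 h=18  …dddddd[d]dAdddd…
[3] q1 h=17  …dddddd[d]ddAddd…
[4] q1 h=16  …dddddd[d]dddAdd…
[5] q1 h=15  …dddddd[d]ddddAd…
[6] q1 h=14  …dddddd[d]dddddA…
[7] q1 h=13  …dddddd[d]dddddd…
[8] q1 h=12  …dddddd[d]dddddd…
[9] q1 h=11  …dddddd[d]dddddd…
[10] q1 h=10  …dddddd[d]dddddd…
[11] q1 h= 9  …dddddd[d]dddddd…
[12] q1 h= 8  …dddddd[d]dddddd…
[13] q1 h= 7  …dddddd[d]dddddd…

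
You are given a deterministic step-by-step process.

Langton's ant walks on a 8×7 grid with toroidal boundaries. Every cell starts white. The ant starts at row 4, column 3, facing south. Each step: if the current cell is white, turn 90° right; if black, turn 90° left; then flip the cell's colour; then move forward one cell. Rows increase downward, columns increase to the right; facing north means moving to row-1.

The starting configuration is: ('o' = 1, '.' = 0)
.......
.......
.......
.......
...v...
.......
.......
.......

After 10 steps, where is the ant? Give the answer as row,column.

3,4

t=0: .......
.......
.......
.......
...v...
.......
.......
.......
t=1: .......
.......
.......
.......
..<o...
.......
.......
.......
t=2: .......
.......
.......
..^....
..oo...
.......
.......
.......
t=3: .......
.......
.......
..o>...
..oo...
.......
.......
.......
t=4: .......
.......
.......
..oo...
..ov...
.......
.......
.......
t=5: .......
.......
.......
..oo...
..o.>..
.......
.......
.......
t=6: .......
.......
.......
..oo...
..o.o..
....v..
.......
.......
t=7: .......
.......
.......
..oo...
..o.o..
...<o..
.......
.......
t=8: .......
.......
.......
..oo...
..o^o..
...oo..
.......
.......
t=9: .......
.......
.......
..oo...
..oo>..
...oo..
.......
.......
t=10: .......
.......
.......
..oo^..
..oo...
...oo..
.......
.......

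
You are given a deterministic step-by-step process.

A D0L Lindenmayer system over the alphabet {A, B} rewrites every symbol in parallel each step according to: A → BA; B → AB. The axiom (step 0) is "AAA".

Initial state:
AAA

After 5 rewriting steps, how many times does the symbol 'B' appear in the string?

48

[0] AAA
[1] BABABA
[2] ABBAABBAABBA
[3] BAABABBABAABABBABAABABBA
[4] ABBABAABBAABABBAABBABAABBAABABBAABBABAABBAABABBA
[5] BAABABBAABBABAABABBABAABBAABABBABAABABBAABBABAABABBABAABBAABABBABAABABBAABBABAABABBABAABBAABABBA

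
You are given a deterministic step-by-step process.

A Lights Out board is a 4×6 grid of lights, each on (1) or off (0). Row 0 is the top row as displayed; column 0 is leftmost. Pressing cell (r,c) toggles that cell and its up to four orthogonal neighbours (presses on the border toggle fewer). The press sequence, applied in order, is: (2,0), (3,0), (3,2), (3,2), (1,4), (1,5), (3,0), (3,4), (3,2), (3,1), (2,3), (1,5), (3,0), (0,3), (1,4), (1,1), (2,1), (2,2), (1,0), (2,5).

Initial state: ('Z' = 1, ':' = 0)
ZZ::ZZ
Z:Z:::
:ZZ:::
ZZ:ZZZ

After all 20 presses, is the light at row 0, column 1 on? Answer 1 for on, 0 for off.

[0] ZZ::ZZ
Z:Z:::
:ZZ:::
ZZ:ZZZ
[1] ZZ::ZZ
::Z:::
Z:Z:::
:Z:ZZZ
[2] ZZ::ZZ
::Z:::
::Z:::
Z::ZZZ
[3] ZZ::ZZ
::Z:::
::::::
ZZZ:ZZ
[4] ZZ::ZZ
::Z:::
::Z:::
Z::ZZZ
[5] ZZ:::Z
::ZZZZ
::Z:Z:
Z::ZZZ
[6] ZZ::::
::ZZ::
::Z:ZZ
Z::ZZZ
[7] ZZ::::
::ZZ::
Z:Z:ZZ
:Z:ZZZ
[8] ZZ::::
::ZZ::
Z:Z::Z
:Z::::
[9] ZZ::::
::ZZ::
Z::::Z
::ZZ::
[10] ZZ::::
::ZZ::
ZZ:::Z
ZZ:Z::
[11] ZZ::::
::Z:::
ZZZZZZ
ZZ::::
[12] ZZ:::Z
::Z:ZZ
ZZZZZ:
ZZ::::
[13] ZZ:::Z
::Z:ZZ
:ZZZZ:
::::::
[14] ZZZZZZ
::ZZZZ
:ZZZZ:
::::::
[15] ZZZZ:Z
::Z:::
:ZZZ::
::::::
[16] Z:ZZ:Z
ZZ::::
::ZZ::
::::::
[17] Z:ZZ:Z
Z:::::
ZZ:Z::
:Z::::
[18] Z:ZZ:Z
Z:Z:::
Z:Z:::
:ZZ:::
[19] ::ZZ:Z
:ZZ:::
::Z:::
:ZZ:::
[20] ::ZZ:Z
:ZZ::Z
::Z:ZZ
:ZZ::Z

0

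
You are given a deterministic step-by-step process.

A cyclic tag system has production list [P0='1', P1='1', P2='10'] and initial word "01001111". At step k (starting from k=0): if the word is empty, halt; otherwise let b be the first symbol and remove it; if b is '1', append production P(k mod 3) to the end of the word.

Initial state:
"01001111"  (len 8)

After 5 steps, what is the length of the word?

k=0  "01001111"  (len 8)
k=1  "1001111"  (len 7)
k=2  "0011111"  (len 7)
k=3  "011111"  (len 6)
k=4  "11111"  (len 5)
k=5  "11111"  (len 5)

5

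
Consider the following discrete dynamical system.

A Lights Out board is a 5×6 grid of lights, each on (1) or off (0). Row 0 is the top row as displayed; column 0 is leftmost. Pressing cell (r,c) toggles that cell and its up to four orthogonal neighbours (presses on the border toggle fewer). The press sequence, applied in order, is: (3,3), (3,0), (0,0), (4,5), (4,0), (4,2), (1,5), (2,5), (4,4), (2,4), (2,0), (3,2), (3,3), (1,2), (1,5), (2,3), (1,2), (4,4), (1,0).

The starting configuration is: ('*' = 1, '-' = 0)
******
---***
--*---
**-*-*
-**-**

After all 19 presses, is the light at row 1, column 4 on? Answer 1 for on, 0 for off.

[0] ******
---***
--*---
**-*-*
-**-**
[1] ******
---***
--**--
***-**
-*****
[2] ******
---***
*-**--
--*-**
******
[3] --****
*--***
*-**--
--*-**
******
[4] --****
*--***
*-**--
--*-*-
****--
[5] --****
*--***
*-**--
*-*-*-
--**--
[6] --****
*--***
*-**--
*---*-
-*----
[7] --***-
*--*--
*-**-*
*---*-
-*----
[8] --***-
*--*-*
*-***-
*---**
-*----
[9] --***-
*--*-*
*-***-
*----*
-*-***
[10] --***-
*--***
*-*--*
*---**
-*-***
[11] --***-
---***
-**--*
----**
-*-***
[12] --***-
---***
-*---*
-*****
-*****
[13] --***-
---***
-*-*-*
-*---*
-**-**
[14] ---**-
-**-**
-***-*
-*---*
-**-**
[15] ---***
-**---
-***--
-*---*
-**-**
[16] ---***
-***--
-*--*-
-*-*-*
-**-**
[17] --****
------
-**-*-
-*-*-*
-**-**
[18] --****
------
-**-*-
-*-***
-***--
[19] *-****
**----
***-*-
-*-***
-***--

0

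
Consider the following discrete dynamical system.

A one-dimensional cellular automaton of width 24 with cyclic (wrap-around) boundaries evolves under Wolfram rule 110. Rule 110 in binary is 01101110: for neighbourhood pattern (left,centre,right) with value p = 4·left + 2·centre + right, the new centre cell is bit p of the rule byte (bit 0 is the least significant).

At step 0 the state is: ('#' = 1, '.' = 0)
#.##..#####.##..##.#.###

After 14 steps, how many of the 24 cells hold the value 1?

13

step 0: #.##..#####.##..##.#.###
step 1: ####.##...####.#######..
step 2: #..####..##..###.....#.#
step 3: #.##..#.###.##.#....####
step 4: ####.####.######...##...
step 5: #..###..###....#..###..#
step 6: #.##.#.##.#...##.##.#.##
step 7: ###########..##########.
step 8: #.........#.##........##
step 9: #........#####.......##.
step 10: #.......##...#......####
step 11: #......###..##.....##...
step 12: #.....##.#.###....###..#
step 13: #....#######.#...##.#.##
step 14: #...##.....###..#######.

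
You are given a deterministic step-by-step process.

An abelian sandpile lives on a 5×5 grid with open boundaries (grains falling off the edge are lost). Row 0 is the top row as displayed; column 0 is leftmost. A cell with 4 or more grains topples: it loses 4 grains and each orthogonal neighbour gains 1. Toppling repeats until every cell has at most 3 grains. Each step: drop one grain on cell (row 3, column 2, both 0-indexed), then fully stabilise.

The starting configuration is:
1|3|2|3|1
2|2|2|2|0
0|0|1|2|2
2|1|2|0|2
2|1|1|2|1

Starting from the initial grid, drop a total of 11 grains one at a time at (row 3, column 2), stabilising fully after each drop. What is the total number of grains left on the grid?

gen 0: 1|3|2|3|1
2|2|2|2|0
0|0|1|2|2
2|1|2|0|2
2|1|1|2|1
gen 1: 1|3|2|3|1
2|2|2|2|0
0|0|1|2|2
2|1|3|0|2
2|1|1|2|1
gen 2: 1|3|2|3|1
2|2|2|2|0
0|0|2|2|2
2|2|0|1|2
2|1|2|2|1
gen 3: 1|3|2|3|1
2|2|2|2|0
0|0|2|2|2
2|2|1|1|2
2|1|2|2|1
gen 4: 1|3|2|3|1
2|2|2|2|0
0|0|2|2|2
2|2|2|1|2
2|1|2|2|1
gen 5: 1|3|2|3|1
2|2|2|2|0
0|0|2|2|2
2|2|3|1|2
2|1|2|2|1
gen 6: 1|3|2|3|1
2|2|2|2|0
0|0|3|2|2
2|3|0|2|2
2|1|3|2|1
gen 7: 1|3|2|3|1
2|2|2|2|0
0|0|3|2|2
2|3|1|2|2
2|1|3|2|1
gen 8: 1|3|2|3|1
2|2|2|2|0
0|0|3|2|2
2|3|2|2|2
2|1|3|2|1
gen 9: 1|3|2|3|1
2|2|2|2|0
0|0|3|2|2
2|3|3|2|2
2|1|3|2|1
gen 10: 1|3|2|3|1
2|2|3|2|0
0|2|0|3|2
3|0|3|3|2
2|3|0|3|1
gen 11: 1|3|2|3|1
2|2|3|3|0
0|2|2|0|3
3|1|1|2|3
2|3|2|0|2

46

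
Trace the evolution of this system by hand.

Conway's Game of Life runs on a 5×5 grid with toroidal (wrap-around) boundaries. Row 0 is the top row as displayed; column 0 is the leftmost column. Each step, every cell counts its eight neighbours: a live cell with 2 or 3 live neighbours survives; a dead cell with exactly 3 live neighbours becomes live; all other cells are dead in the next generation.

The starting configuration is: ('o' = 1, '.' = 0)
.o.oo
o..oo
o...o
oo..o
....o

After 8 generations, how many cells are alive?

8

step 0: .o.oo
o..oo
o...o
oo..o
....o
step 1: ..o..
.oo..
.....
.o.o.
.oo..
step 2: ...o.
.oo..
.o...
.o...
.o.o.
step 3: .o.o.
.oo..
oo...
oo...
.....
step 4: .o...
.....
.....
oo...
ooo..
step 5: ooo..
.....
.....
o.o..
..o..
step 6: .oo..
.o...
.....
.o...
o.oo.
step 7: o..o.
.oo..
.....
.oo..
o..o.
step 8: o..o.
.oo..
.....
.oo..
o..o.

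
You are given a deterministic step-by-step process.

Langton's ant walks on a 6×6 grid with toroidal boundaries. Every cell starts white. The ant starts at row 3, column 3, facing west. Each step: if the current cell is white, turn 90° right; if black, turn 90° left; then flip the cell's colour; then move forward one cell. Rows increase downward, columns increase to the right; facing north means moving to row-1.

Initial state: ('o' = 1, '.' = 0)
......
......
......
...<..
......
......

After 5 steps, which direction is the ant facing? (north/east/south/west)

t=0: ......
......
......
...<..
......
......
t=1: ......
......
...^..
...o..
......
......
t=2: ......
......
...o>.
...o..
......
......
t=3: ......
......
...oo.
...ov.
......
......
t=4: ......
......
...oo.
...<o.
......
......
t=5: ......
......
...oo.
....o.
...v..
......

south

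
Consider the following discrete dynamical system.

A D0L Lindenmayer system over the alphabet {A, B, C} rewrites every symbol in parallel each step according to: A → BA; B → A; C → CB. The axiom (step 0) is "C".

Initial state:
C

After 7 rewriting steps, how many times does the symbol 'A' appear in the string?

0) C
1) CB
2) CBA
3) CBABA
4) CBABAABA
5) CBABAABABAABA
6) CBABAABABAABAABABAABA
7) CBABAABABAABAABABAABABAABAABABAABA

20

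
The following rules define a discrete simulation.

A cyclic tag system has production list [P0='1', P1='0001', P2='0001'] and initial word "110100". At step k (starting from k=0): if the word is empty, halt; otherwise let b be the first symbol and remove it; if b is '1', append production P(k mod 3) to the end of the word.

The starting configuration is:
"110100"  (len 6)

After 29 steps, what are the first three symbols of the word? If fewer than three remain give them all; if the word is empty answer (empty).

110

gen 0: "110100"  (len 6)
gen 1: "101001"  (len 6)
gen 2: "010010001"  (len 9)
gen 3: "10010001"  (len 8)
gen 4: "00100011"  (len 8)
gen 5: "0100011"  (len 7)
gen 6: "100011"  (len 6)
gen 7: "000111"  (len 6)
gen 8: "00111"  (len 5)
gen 9: "0111"  (len 4)
gen 10: "111"  (len 3)
gen 11: "110001"  (len 6)
gen 12: "100010001"  (len 9)
gen 13: "000100011"  (len 9)
gen 14: "00100011"  (len 8)
gen 15: "0100011"  (len 7)
gen 16: "100011"  (len 6)
gen 17: "000110001"  (len 9)
gen 18: "00110001"  (len 8)
gen 19: "0110001"  (len 7)
gen 20: "110001"  (len 6)
gen 21: "100010001"  (len 9)
gen 22: "000100011"  (len 9)
gen 23: "00100011"  (len 8)
gen 24: "0100011"  (len 7)
gen 25: "100011"  (len 6)
gen 26: "000110001"  (len 9)
gen 27: "00110001"  (len 8)
gen 28: "0110001"  (len 7)
gen 29: "110001"  (len 6)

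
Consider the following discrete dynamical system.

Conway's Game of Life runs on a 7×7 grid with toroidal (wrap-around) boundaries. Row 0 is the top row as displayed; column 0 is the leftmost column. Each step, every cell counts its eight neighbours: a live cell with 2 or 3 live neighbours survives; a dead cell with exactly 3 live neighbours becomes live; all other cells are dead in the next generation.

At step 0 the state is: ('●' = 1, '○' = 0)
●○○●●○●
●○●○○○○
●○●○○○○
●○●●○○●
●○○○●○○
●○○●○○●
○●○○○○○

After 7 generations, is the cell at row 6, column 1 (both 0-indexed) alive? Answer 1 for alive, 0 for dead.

1

step 0: ●○○●●○●
●○●○○○○
●○●○○○○
●○●●○○●
●○○○●○○
●○○●○○●
○●○○○○○
step 1: ●○●●○○●
●○●○○○○
●○●○○○○
●○●●○○●
○○●○●●○
●●○○○○●
○●●●●●○
step 2: ●○○○○●●
●○●○○○○
●○●○○○○
●○●○●●●
○○●○●●○
●○○○○○●
○○○○●●○
step 3: ●●○○●●○
●○○○○○○
●○●○○●○
●○●○●○○
○○○○●○○
○○○●○○●
○○○○●○○
step 4: ●●○○●●●
●○○○●●○
●○○●○○○
○○○○●●●
○○○○●●○
○○○●●●○
●○○●●○●
step 5: ○●○○○○○
○○○●○○○
●○○●○○○
○○○●○○●
○○○○○○○
○○○○○○○
○●●○○○○
step 6: ○●○○○○○
○○●○○○○
○○●●●○○
○○○○○○○
○○○○○○○
○○○○○○○
○●●○○○○
step 7: ○●○○○○○
○●●○○○○
○○●●○○○
○○○●○○○
○○○○○○○
○○○○○○○
○●●○○○○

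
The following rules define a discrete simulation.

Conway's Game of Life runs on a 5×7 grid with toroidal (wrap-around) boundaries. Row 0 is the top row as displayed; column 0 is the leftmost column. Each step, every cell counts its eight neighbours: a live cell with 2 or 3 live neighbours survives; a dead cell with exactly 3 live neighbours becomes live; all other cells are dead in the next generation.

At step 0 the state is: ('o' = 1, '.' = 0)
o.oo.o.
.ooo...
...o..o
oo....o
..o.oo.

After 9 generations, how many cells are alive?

8

0) o.oo.o.
.ooo...
...o..o
oo....o
..o.oo.
1) .....oo
oo....o
...o..o
ooooo.o
..o.oo.
2) .o..o..
.......
...oo..
oo....o
..o....
3) .......
...oo..
o......
oooo...
..o....
4) ...o...
.......
o...o..
o.oo...
..oo...
5) ..oo...
.......
.o.o...
..o.o..
.o..o..
6) ..oo...
...o...
..oo...
.oo.o..
.o..o..
7) ..ooo..
....o..
.o..o..
.o..o..
.o..o..
8) ..o.oo.
..o.oo.
...ooo.
oooooo.
.o..oo.
9) .oo...o
..o...o
.......
oo.....
o......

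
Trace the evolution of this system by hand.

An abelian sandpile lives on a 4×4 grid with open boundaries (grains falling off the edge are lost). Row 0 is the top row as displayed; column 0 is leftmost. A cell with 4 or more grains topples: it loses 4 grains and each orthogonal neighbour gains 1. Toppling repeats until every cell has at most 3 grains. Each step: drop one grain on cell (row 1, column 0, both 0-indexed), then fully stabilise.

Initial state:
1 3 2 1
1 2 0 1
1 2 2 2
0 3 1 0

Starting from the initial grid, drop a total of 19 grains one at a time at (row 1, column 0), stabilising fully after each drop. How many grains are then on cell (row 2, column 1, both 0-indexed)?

3

t=0: 1 3 2 1
1 2 0 1
1 2 2 2
0 3 1 0
t=1: 1 3 2 1
2 2 0 1
1 2 2 2
0 3 1 0
t=2: 1 3 2 1
3 2 0 1
1 2 2 2
0 3 1 0
t=3: 2 3 2 1
0 3 0 1
2 2 2 2
0 3 1 0
t=4: 2 3 2 1
1 3 0 1
2 2 2 2
0 3 1 0
t=5: 2 3 2 1
2 3 0 1
2 2 2 2
0 3 1 0
t=6: 2 3 2 1
3 3 0 1
2 2 2 2
0 3 1 0
t=7: 0 1 3 1
2 1 1 1
3 3 2 2
0 3 1 0
t=8: 0 1 3 1
3 1 1 1
3 3 2 2
0 3 1 0
t=9: 1 1 3 1
1 3 1 1
1 1 3 2
2 0 2 0
t=10: 1 1 3 1
2 3 1 1
1 1 3 2
2 0 2 0
t=11: 1 1 3 1
3 3 1 1
1 1 3 2
2 0 2 0
t=12: 2 2 3 1
1 0 2 1
2 2 3 2
2 0 2 0
t=13: 2 2 3 1
2 0 2 1
2 2 3 2
2 0 2 0
t=14: 2 2 3 1
3 0 2 1
2 2 3 2
2 0 2 0
t=15: 3 2 3 1
0 1 2 1
3 2 3 2
2 0 2 0
t=16: 3 2 3 1
1 1 2 1
3 2 3 2
2 0 2 0
t=17: 3 2 3 1
2 1 2 1
3 2 3 2
2 0 2 0
t=18: 3 2 3 1
3 1 2 1
3 2 3 2
2 0 2 0
t=19: 0 3 3 1
2 2 2 1
0 3 3 2
3 0 2 0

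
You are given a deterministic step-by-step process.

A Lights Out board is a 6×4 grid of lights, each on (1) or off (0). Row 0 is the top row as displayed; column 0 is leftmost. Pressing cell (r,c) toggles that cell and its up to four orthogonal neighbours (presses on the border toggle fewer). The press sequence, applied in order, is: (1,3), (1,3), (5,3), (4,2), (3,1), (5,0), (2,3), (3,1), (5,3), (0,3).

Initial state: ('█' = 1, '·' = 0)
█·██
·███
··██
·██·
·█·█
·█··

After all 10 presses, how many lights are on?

0) █·██
·███
··██
·██·
·█·█
·█··
1) █·█·
·█··
··█·
·██·
·█·█
·█··
2) █·██
·███
··██
·██·
·█·█
·█··
3) █·██
·███
··██
·██·
·█··
·███
4) █·██
·███
··██
·█··
··██
·█·█
5) █·██
·███
·███
█·█·
·███
·█·█
6) █·██
·███
·███
█·█·
████
█··█
7) █·██
·██·
·█··
█·██
████
█··█
8) █·██
·██·
····
·█·█
█·██
█··█
9) █·██
·██·
····
·█·█
█·█·
█·█·
10) █···
·███
····
·█·█
█·█·
█·█·

10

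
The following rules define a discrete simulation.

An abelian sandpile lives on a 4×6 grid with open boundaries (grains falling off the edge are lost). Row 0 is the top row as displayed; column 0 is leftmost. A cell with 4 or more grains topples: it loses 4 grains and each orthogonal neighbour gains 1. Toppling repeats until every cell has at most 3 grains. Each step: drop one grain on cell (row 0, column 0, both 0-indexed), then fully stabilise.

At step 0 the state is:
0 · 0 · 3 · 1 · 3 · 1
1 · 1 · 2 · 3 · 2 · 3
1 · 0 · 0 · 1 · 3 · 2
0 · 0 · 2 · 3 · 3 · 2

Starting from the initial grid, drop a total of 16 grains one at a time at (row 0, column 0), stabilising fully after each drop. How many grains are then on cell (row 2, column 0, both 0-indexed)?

2

0) 0 · 0 · 3 · 1 · 3 · 1
1 · 1 · 2 · 3 · 2 · 3
1 · 0 · 0 · 1 · 3 · 2
0 · 0 · 2 · 3 · 3 · 2
1) 1 · 0 · 3 · 1 · 3 · 1
1 · 1 · 2 · 3 · 2 · 3
1 · 0 · 0 · 1 · 3 · 2
0 · 0 · 2 · 3 · 3 · 2
2) 2 · 0 · 3 · 1 · 3 · 1
1 · 1 · 2 · 3 · 2 · 3
1 · 0 · 0 · 1 · 3 · 2
0 · 0 · 2 · 3 · 3 · 2
3) 3 · 0 · 3 · 1 · 3 · 1
1 · 1 · 2 · 3 · 2 · 3
1 · 0 · 0 · 1 · 3 · 2
0 · 0 · 2 · 3 · 3 · 2
4) 0 · 1 · 3 · 1 · 3 · 1
2 · 1 · 2 · 3 · 2 · 3
1 · 0 · 0 · 1 · 3 · 2
0 · 0 · 2 · 3 · 3 · 2
5) 1 · 1 · 3 · 1 · 3 · 1
2 · 1 · 2 · 3 · 2 · 3
1 · 0 · 0 · 1 · 3 · 2
0 · 0 · 2 · 3 · 3 · 2
6) 2 · 1 · 3 · 1 · 3 · 1
2 · 1 · 2 · 3 · 2 · 3
1 · 0 · 0 · 1 · 3 · 2
0 · 0 · 2 · 3 · 3 · 2
7) 3 · 1 · 3 · 1 · 3 · 1
2 · 1 · 2 · 3 · 2 · 3
1 · 0 · 0 · 1 · 3 · 2
0 · 0 · 2 · 3 · 3 · 2
8) 0 · 2 · 3 · 1 · 3 · 1
3 · 1 · 2 · 3 · 2 · 3
1 · 0 · 0 · 1 · 3 · 2
0 · 0 · 2 · 3 · 3 · 2
9) 1 · 2 · 3 · 1 · 3 · 1
3 · 1 · 2 · 3 · 2 · 3
1 · 0 · 0 · 1 · 3 · 2
0 · 0 · 2 · 3 · 3 · 2
10) 2 · 2 · 3 · 1 · 3 · 1
3 · 1 · 2 · 3 · 2 · 3
1 · 0 · 0 · 1 · 3 · 2
0 · 0 · 2 · 3 · 3 · 2
11) 3 · 2 · 3 · 1 · 3 · 1
3 · 1 · 2 · 3 · 2 · 3
1 · 0 · 0 · 1 · 3 · 2
0 · 0 · 2 · 3 · 3 · 2
12) 1 · 3 · 3 · 1 · 3 · 1
0 · 2 · 2 · 3 · 2 · 3
2 · 0 · 0 · 1 · 3 · 2
0 · 0 · 2 · 3 · 3 · 2
13) 2 · 3 · 3 · 1 · 3 · 1
0 · 2 · 2 · 3 · 2 · 3
2 · 0 · 0 · 1 · 3 · 2
0 · 0 · 2 · 3 · 3 · 2
14) 3 · 3 · 3 · 1 · 3 · 1
0 · 2 · 2 · 3 · 2 · 3
2 · 0 · 0 · 1 · 3 · 2
0 · 0 · 2 · 3 · 3 · 2
15) 1 · 1 · 0 · 2 · 3 · 1
1 · 3 · 3 · 3 · 2 · 3
2 · 0 · 0 · 1 · 3 · 2
0 · 0 · 2 · 3 · 3 · 2
16) 2 · 1 · 0 · 2 · 3 · 1
1 · 3 · 3 · 3 · 2 · 3
2 · 0 · 0 · 1 · 3 · 2
0 · 0 · 2 · 3 · 3 · 2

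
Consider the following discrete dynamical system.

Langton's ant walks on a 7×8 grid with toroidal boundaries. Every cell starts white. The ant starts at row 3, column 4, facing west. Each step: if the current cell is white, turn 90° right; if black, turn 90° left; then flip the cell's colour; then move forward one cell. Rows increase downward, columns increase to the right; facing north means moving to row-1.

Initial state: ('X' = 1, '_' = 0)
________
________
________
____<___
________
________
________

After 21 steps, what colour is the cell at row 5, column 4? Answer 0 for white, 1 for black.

1

gen 0: ________
________
________
____<___
________
________
________
gen 1: ________
________
____^___
____X___
________
________
________
gen 2: ________
________
____X>__
____X___
________
________
________
gen 3: ________
________
____XX__
____Xv__
________
________
________
gen 4: ________
________
____XX__
____<X__
________
________
________
gen 5: ________
________
____XX__
_____X__
____v___
________
________
gen 6: ________
________
____XX__
_____X__
___<X___
________
________
gen 7: ________
________
____XX__
___^_X__
___XX___
________
________
gen 8: ________
________
____XX__
___X>X__
___XX___
________
________
gen 9: ________
________
____XX__
___XXX__
___Xv___
________
________
gen 10: ________
________
____XX__
___XXX__
___X_>__
________
________
gen 11: ________
________
____XX__
___XXX__
___X_X__
_____v__
________
gen 12: ________
________
____XX__
___XXX__
___X_X__
____<X__
________
gen 13: ________
________
____XX__
___XXX__
___X^X__
____XX__
________
gen 14: ________
________
____XX__
___XXX__
___XX>__
____XX__
________
gen 15: ________
________
____XX__
___XX^__
___XX___
____XX__
________
gen 16: ________
________
____XX__
___X<___
___XX___
____XX__
________
gen 17: ________
________
____XX__
___X____
___Xv___
____XX__
________
gen 18: ________
________
____XX__
___X____
___X_>__
____XX__
________
gen 19: ________
________
____XX__
___X____
___X_X__
____Xv__
________
gen 20: ________
________
____XX__
___X____
___X_X__
____X_>_
________
gen 21: ________
________
____XX__
___X____
___X_X__
____X_X_
______v_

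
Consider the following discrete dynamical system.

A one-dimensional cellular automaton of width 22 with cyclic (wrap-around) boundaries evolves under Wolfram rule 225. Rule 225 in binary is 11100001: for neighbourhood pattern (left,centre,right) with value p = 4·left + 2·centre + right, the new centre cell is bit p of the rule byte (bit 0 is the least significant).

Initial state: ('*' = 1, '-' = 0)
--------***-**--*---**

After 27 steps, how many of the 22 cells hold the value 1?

t=0: --------***-**--*---**
t=1: -******--***-*----*--*
t=2: *-*****---***--**-----
t=3: -*-****-*--**---*-***-
t=4: --*-****----*-*--*-**-
t=5: *--*-***-**--*----*-*-
t=6: ----*-***-*----**--*-*
t=7: -**--*-***--**--*---*-
t=8: --*---*-**---*----*---
t=9: *---*--*-*-*---**---**
t=10: *-*-----*-*--*--*-*--*
t=11: **--***--*-------*----
t=12: -*---**----*****---**-
t=13: ---*--*-**--****-*--*-
t=14: **-----*-*---****-----
t=15: -*-***--*--*--***-***-
t=16: --*-**---------***-**-
t=17: *--*-*-*******--***-*-
t=18: ----*-*-******---***-*
t=19: -**--*-*-*****-*--***-
t=20: --*---*-*-*****----**-
t=21: *---*--*-*-****-**--*-
t=22: --*-----*-*-****-*---*
t=23: ----***--*-*-****--*--
t=24: ***--**---*-*-***----*
t=25: ***---*-*--*-*-**-**--
t=26: -**-*--*----*-*-**-*--
t=27: --**-----**--*-*-**--*

9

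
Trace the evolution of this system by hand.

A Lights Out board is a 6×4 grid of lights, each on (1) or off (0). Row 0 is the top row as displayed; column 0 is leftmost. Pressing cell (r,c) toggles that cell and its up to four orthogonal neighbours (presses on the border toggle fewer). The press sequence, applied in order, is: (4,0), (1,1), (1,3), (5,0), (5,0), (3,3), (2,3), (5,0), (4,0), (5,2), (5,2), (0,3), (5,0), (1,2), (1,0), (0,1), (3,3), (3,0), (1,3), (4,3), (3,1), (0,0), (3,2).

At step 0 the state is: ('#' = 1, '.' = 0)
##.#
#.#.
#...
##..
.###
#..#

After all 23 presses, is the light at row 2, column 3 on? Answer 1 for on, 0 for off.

1

step 0: ##.#
#.#.
#...
##..
.###
#..#
step 1: ##.#
#.#.
#...
.#..
#.##
...#
step 2: #..#
.#..
##..
.#..
#.##
...#
step 3: #...
.###
##.#
.#..
#.##
...#
step 4: #...
.###
##.#
.#..
..##
##.#
step 5: #...
.###
##.#
.#..
#.##
...#
step 6: #...
.###
##..
.###
#.#.
...#
step 7: #...
.##.
####
.##.
#.#.
...#
step 8: #...
.##.
####
.##.
..#.
##.#
step 9: #...
.##.
####
###.
###.
.#.#
step 10: #...
.##.
####
###.
##..
..#.
step 11: #...
.##.
####
###.
###.
.#.#
step 12: #.##
.###
####
###.
###.
.#.#
step 13: #.##
.###
####
###.
.##.
#..#
step 14: #..#
....
##.#
###.
.##.
#..#
step 15: ...#
##..
.#.#
###.
.##.
#..#
step 16: ####
#...
.#.#
###.
.##.
#..#
step 17: ####
#...
.#..
##.#
.###
#..#
step 18: ####
#...
##..
...#
####
#..#
step 19: ###.
#.##
##.#
...#
####
#..#
step 20: ###.
#.##
##.#
....
##..
#...
step 21: ###.
#.##
#..#
###.
#...
#...
step 22: ..#.
..##
#..#
###.
#...
#...
step 23: ..#.
..##
#.##
#..#
#.#.
#...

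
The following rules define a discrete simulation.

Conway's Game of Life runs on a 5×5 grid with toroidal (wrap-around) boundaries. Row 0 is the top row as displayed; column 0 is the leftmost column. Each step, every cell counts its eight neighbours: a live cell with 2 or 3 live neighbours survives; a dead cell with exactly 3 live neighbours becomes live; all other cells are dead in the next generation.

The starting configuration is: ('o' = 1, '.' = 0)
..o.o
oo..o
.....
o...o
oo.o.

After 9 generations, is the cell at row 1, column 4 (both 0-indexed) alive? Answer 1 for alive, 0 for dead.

[0] ..o.o
oo..o
.....
o...o
oo.o.
[1] ..o..
oo.oo
.o...
oo..o
.ooo.
[2] .....
oo.oo
...o.
...oo
...oo
[3] ..o..
o.ooo
.....
..o..
...oo
[4] ooo..
.oooo
.oo.o
...o.
..oo.
[5] o....
....o
.o..o
.o..o
...oo
[6] o..o.
....o
...oo
..o.o
...oo
[7] o..o.
o....
o...o
o.o..
o.o..
[8] o....
oo...
o...o
o..o.
o.oo.
[9] o.o..
.o...
.....
o.oo.
o.oo.

0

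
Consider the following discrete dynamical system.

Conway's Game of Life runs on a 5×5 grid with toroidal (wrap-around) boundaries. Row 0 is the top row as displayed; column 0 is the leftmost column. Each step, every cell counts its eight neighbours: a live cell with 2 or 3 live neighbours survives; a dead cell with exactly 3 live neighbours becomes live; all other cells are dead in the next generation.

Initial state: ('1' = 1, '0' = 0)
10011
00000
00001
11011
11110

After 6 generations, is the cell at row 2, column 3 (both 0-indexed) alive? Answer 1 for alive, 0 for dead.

1

gen 0: 10011
00000
00001
11011
11110
gen 1: 10010
10010
00011
00000
00000
gen 2: 00000
10110
00011
00000
00000
gen 3: 00000
00110
00111
00000
00000
gen 4: 00000
00101
00101
00010
00000
gen 5: 00000
00000
00101
00010
00000
gen 6: 00000
00000
00010
00010
00000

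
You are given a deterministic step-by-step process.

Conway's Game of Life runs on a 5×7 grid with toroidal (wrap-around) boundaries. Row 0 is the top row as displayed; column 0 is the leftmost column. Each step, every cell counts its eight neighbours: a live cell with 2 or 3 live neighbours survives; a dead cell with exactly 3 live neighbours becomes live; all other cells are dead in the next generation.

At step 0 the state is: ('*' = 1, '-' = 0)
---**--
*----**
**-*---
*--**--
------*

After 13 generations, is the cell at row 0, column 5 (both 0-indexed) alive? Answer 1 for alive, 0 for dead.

1

step 0: ---**--
*----**
**-*---
*--**--
------*
step 1: *---*--
****-**
-***-*-
*****-*
-----*-
step 2: *-***--
-----*-
-------
*-----*
--*--*-
step 3: -******
---**--
------*
------*
*-*-**-
step 4: **----*
*-----*
-----*-
*-----*
*-*----
step 5: -------
-*---*-
-----*-
**----*
-------
step 6: -------
-------
-*---*-
*-----*
*------
step 7: -------
-------
*-----*
**----*
*-----*
step 8: -------
-------
-*----*
-*---*-
-*----*
step 9: -------
-------
*------
-**--**
*------
step 10: -------
-------
**----*
-*----*
**----*
step 11: *------
*------
-*----*
--*--*-
-*----*
step 12: **----*
**----*
**----*
-**--**
**----*
step 13: --*--*-
--*--*-
-------
--*--*-
-------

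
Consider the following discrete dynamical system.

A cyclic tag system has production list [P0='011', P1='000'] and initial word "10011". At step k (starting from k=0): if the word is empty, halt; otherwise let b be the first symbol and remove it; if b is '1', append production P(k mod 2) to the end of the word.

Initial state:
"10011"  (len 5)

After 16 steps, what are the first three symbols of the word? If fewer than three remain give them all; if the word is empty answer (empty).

0) "10011"  (len 5)
1) "0011011"  (len 7)
2) "011011"  (len 6)
3) "11011"  (len 5)
4) "1011000"  (len 7)
5) "011000011"  (len 9)
6) "11000011"  (len 8)
7) "1000011011"  (len 10)
8) "000011011000"  (len 12)
9) "00011011000"  (len 11)
10) "0011011000"  (len 10)
11) "011011000"  (len 9)
12) "11011000"  (len 8)
13) "1011000011"  (len 10)
14) "011000011000"  (len 12)
15) "11000011000"  (len 11)
16) "1000011000000"  (len 13)

100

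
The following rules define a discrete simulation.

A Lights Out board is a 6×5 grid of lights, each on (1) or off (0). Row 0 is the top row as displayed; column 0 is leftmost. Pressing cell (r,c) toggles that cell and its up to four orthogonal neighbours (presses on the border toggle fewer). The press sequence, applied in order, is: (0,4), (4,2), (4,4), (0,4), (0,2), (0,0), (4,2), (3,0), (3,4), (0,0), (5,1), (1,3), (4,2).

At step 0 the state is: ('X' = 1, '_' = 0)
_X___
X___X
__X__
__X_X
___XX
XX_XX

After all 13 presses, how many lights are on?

16

gen 0: _X___
X___X
__X__
__X_X
___XX
XX_XX
gen 1: _X_XX
X____
__X__
__X_X
___XX
XX_XX
gen 2: _X_XX
X____
__X__
____X
_XX_X
XXXXX
gen 3: _X_XX
X____
__X__
_____
_XXX_
XXXX_
gen 4: _X___
X___X
__X__
_____
_XXX_
XXXX_
gen 5: __XX_
X_X_X
__X__
_____
_XXX_
XXXX_
gen 6: XXXX_
__X_X
__X__
_____
_XXX_
XXXX_
gen 7: XXXX_
__X_X
__X__
__X__
_____
XX_X_
gen 8: XXXX_
__X_X
X_X__
XXX__
X____
XX_X_
gen 9: XXXX_
__X_X
X_X_X
XXXXX
X___X
XX_X_
gen 10: __XX_
X_X_X
X_X_X
XXXXX
X___X
XX_X_
gen 11: __XX_
X_X_X
X_X_X
XXXXX
XX__X
__XX_
gen 12: __X__
X__X_
X_XXX
XXXXX
XX__X
__XX_
gen 13: __X__
X__X_
X_XXX
XX_XX
X_XXX
___X_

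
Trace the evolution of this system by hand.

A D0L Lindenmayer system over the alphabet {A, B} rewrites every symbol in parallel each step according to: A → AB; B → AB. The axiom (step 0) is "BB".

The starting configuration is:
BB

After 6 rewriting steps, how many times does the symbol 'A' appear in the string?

step 0: BB
step 1: ABAB
step 2: ABABABAB
step 3: ABABABABABABABAB
step 4: ABABABABABABABABABABABABABABABAB
step 5: ABABABABABABABABABABABABABABABABABABABABABABABABABABABABABABABAB
step 6: ABABABABABABABABABABABABABABABABABABABABABABABABABABABABAB…ABABABABABABABABABABABABABABABABABABABABABABABABABABABABAB  (len 128)

64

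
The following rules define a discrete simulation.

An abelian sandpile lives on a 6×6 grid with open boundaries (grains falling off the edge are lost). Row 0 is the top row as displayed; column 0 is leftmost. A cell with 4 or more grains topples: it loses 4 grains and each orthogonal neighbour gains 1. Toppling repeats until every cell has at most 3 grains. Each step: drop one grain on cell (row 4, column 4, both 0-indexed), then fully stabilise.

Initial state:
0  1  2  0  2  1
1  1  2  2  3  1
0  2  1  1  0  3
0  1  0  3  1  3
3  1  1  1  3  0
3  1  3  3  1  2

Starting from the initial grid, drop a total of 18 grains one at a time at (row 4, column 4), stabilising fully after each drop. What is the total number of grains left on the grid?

gen 0: 0  1  2  0  2  1
1  1  2  2  3  1
0  2  1  1  0  3
0  1  0  3  1  3
3  1  1  1  3  0
3  1  3  3  1  2
gen 1: 0  1  2  0  2  1
1  1  2  2  3  1
0  2  1  1  0  3
0  1  0  3  2  3
3  1  1  2  0  1
3  1  3  3  2  2
gen 2: 0  1  2  0  2  1
1  1  2  2  3  1
0  2  1  1  0  3
0  1  0  3  2  3
3  1  1  2  1  1
3  1  3  3  2  2
gen 3: 0  1  2  0  2  1
1  1  2  2  3  1
0  2  1  1  0  3
0  1  0  3  2  3
3  1  1  2  2  1
3  1  3  3  2  2
gen 4: 0  1  2  0  2  1
1  1  2  2  3  1
0  2  1  1  0  3
0  1  0  3  2  3
3  1  1  2  3  1
3  1  3  3  2  2
gen 5: 0  1  2  0  2  1
1  1  2  2  3  1
0  2  1  1  0  3
0  1  0  3  3  3
3  1  1  3  0  2
3  1  3  3  3  2
gen 6: 0  1  2  0  2  1
1  1  2  2  3  1
0  2  1  1  0  3
0  1  0  3  3  3
3  1  1  3  1  2
3  1  3  3  3  2
gen 7: 0  1  2  0  2  1
1  1  2  2  3  1
0  2  1  1  0  3
0  1  0  3  3  3
3  1  1  3  2  2
3  1  3  3  3  2
gen 8: 0  1  2  0  2  1
1  1  2  2  3  1
0  2  1  1  0  3
0  1  0  3  3  3
3  1  1  3  3  2
3  1  3  3  3  2
gen 9: 0  1  2  0  2  1
1  1  2  2  3  2
0  2  1  2  2  0
0  1  1  1  3  2
3  1  3  3  0  2
3  2  0  2  3  0
gen 10: 0  1  2  0  2  1
1  1  2  2  3  2
0  2  1  2  2  0
0  1  1  1  3  2
3  1  3  3  1  2
3  2  0  2  3  0
gen 11: 0  1  2  0  2  1
1  1  2  2  3  2
0  2  1  2  2  0
0  1  1  1  3  2
3  1  3  3  2  2
3  2  0  2  3  0
gen 12: 0  1  2  0  2  1
1  1  2  2  3  2
0  2  1  2  2  0
0  1  1  1  3  2
3  1  3  3  3  2
3  2  0  2  3  0
gen 13: 0  1  2  0  2  1
1  1  2  2  3  2
0  2  1  2  3  0
0  1  2  3  0  3
3  2  0  2  3  3
3  2  2  0  1  1
gen 14: 0  1  2  0  2  1
1  1  2  2  3  2
0  2  1  2  3  1
0  1  2  3  2  0
3  2  0  3  1  1
3  2  2  0  2  2
gen 15: 0  1  2  0  2  1
1  1  2  2  3  2
0  2  1  2  3  1
0  1  2  3  2  0
3  2  0  3  2  1
3  2  2  0  2  2
gen 16: 0  1  2  0  2  1
1  1  2  2  3  2
0  2  1  2  3  1
0  1  2  3  2  0
3  2  0  3  3  1
3  2  2  0  2  2
gen 17: 0  1  2  1  3  1
1  1  3  0  1  3
0  2  2  1  2  2
0  1  3  2  1  1
3  2  1  1  2  2
3  2  2  1  3  2
gen 18: 0  1  2  1  3  1
1  1  3  0  1  3
0  2  2  1  2  2
0  1  3  2  1  1
3  2  1  1  3  2
3  2  2  1  3  2

59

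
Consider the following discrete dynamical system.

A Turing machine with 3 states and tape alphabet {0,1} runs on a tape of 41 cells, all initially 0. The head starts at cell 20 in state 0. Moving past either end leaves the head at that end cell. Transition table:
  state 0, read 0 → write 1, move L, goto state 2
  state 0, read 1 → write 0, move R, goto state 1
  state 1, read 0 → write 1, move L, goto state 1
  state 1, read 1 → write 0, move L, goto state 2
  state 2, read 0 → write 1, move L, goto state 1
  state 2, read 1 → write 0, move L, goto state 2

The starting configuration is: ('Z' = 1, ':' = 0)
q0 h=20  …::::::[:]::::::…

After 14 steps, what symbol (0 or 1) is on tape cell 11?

1

k=0  q0 h=20  …::::::[:]::::::…
k=1  q2 h=19  …::::::[:]Z:::::…
k=2  q1 h=18  …::::::[:]ZZ::::…
k=3  q1 h=17  …::::::[:]ZZZ:::…
k=4  q1 h=16  …::::::[:]ZZZZ::…
k=5  q1 h=15  …::::::[:]ZZZZZ:…
k=6  q1 h=14  …::::::[:]ZZZZZZ…
k=7  q1 h=13  …::::::[:]ZZZZZZ…
k=8  q1 h=12  …::::::[:]ZZZZZZ…
k=9  q1 h=11  …::::::[:]ZZZZZZ…
k=10  q1 h=10  …::::::[:]ZZZZZZ…
k=11  q1 h= 9  …::::::[:]ZZZZZZ…
k=12  q1 h= 8  …::::::[:]ZZZZZZ…
k=13  q1 h= 7  …::::::[:]ZZZZZZ…
k=14  q1 h= 6  |::::::[:]ZZZZZZ…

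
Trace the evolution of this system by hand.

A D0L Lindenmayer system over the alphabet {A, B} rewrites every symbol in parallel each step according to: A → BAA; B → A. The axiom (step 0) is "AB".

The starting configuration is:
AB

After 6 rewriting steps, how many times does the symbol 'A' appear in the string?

239

step 0: AB
step 1: BAAA
step 2: ABAABAABAA
step 3: BAAABAABAAABAABAAABAABAA
step 4: ABAABAABAAABAABAAABAABAABAAABAABAAABAABAABAAABAABAAABAABAA
step 5: BAAABAABAAABAABAAABAABAABAAABAABAAABAABAABAAABAABAAABAABAA…BAAABAABAAABAABAAABAABAABAAABAABAAABAABAABAAABAABAAABAABAA  (len 140)
step 6: ABAABAABAAABAABAAABAABAABAAABAABAAABAABAABAAABAABAAABAABAA…BAAABAABAAABAABAAABAABAABAAABAABAAABAABAABAAABAABAAABAABAA  (len 338)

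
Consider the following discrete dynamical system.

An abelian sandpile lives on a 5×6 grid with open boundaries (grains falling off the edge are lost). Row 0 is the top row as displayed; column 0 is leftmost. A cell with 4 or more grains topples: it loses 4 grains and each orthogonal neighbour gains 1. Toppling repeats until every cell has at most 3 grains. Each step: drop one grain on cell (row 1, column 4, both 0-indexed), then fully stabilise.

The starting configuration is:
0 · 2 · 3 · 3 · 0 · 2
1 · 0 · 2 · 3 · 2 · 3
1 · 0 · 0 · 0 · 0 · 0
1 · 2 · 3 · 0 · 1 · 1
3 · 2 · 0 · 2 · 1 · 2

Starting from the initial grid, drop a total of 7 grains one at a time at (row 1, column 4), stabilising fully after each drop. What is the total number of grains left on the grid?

44

k=0  0 · 2 · 3 · 3 · 0 · 2
1 · 0 · 2 · 3 · 2 · 3
1 · 0 · 0 · 0 · 0 · 0
1 · 2 · 3 · 0 · 1 · 1
3 · 2 · 0 · 2 · 1 · 2
k=1  0 · 2 · 3 · 3 · 0 · 2
1 · 0 · 2 · 3 · 3 · 3
1 · 0 · 0 · 0 · 0 · 0
1 · 2 · 3 · 0 · 1 · 1
3 · 2 · 0 · 2 · 1 · 2
k=2  0 · 3 · 1 · 1 · 2 · 3
1 · 1 · 0 · 2 · 2 · 0
1 · 0 · 1 · 1 · 1 · 1
1 · 2 · 3 · 0 · 1 · 1
3 · 2 · 0 · 2 · 1 · 2
k=3  0 · 3 · 1 · 1 · 2 · 3
1 · 1 · 0 · 2 · 3 · 0
1 · 0 · 1 · 1 · 1 · 1
1 · 2 · 3 · 0 · 1 · 1
3 · 2 · 0 · 2 · 1 · 2
k=4  0 · 3 · 1 · 1 · 3 · 3
1 · 1 · 0 · 3 · 0 · 1
1 · 0 · 1 · 1 · 2 · 1
1 · 2 · 3 · 0 · 1 · 1
3 · 2 · 0 · 2 · 1 · 2
k=5  0 · 3 · 1 · 1 · 3 · 3
1 · 1 · 0 · 3 · 1 · 1
1 · 0 · 1 · 1 · 2 · 1
1 · 2 · 3 · 0 · 1 · 1
3 · 2 · 0 · 2 · 1 · 2
k=6  0 · 3 · 1 · 1 · 3 · 3
1 · 1 · 0 · 3 · 2 · 1
1 · 0 · 1 · 1 · 2 · 1
1 · 2 · 3 · 0 · 1 · 1
3 · 2 · 0 · 2 · 1 · 2
k=7  0 · 3 · 1 · 1 · 3 · 3
1 · 1 · 0 · 3 · 3 · 1
1 · 0 · 1 · 1 · 2 · 1
1 · 2 · 3 · 0 · 1 · 1
3 · 2 · 0 · 2 · 1 · 2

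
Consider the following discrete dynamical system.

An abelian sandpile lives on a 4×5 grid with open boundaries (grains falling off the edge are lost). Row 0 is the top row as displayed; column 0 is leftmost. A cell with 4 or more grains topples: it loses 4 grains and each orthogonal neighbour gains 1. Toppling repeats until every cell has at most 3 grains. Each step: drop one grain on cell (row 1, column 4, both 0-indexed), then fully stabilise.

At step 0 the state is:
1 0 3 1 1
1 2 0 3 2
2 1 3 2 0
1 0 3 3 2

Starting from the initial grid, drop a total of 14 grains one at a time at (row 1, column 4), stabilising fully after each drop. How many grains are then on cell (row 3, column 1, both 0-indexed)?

1

gen 0: 1 0 3 1 1
1 2 0 3 2
2 1 3 2 0
1 0 3 3 2
gen 1: 1 0 3 1 1
1 2 0 3 3
2 1 3 2 0
1 0 3 3 2
gen 2: 1 0 3 2 2
1 2 1 0 1
2 1 3 3 1
1 0 3 3 2
gen 3: 1 0 3 2 2
1 2 1 0 2
2 1 3 3 1
1 0 3 3 2
gen 4: 1 0 3 2 2
1 2 1 0 3
2 1 3 3 1
1 0 3 3 2
gen 5: 1 0 3 2 3
1 2 1 1 0
2 1 3 3 2
1 0 3 3 2
gen 6: 1 0 3 2 3
1 2 1 1 1
2 1 3 3 2
1 0 3 3 2
gen 7: 1 0 3 2 3
1 2 1 1 2
2 1 3 3 2
1 0 3 3 2
gen 8: 1 0 3 2 3
1 2 1 1 3
2 1 3 3 2
1 0 3 3 2
gen 9: 1 0 3 3 0
1 2 1 2 1
2 1 3 3 3
1 0 3 3 2
gen 10: 1 0 3 3 0
1 2 1 2 2
2 1 3 3 3
1 0 3 3 2
gen 11: 1 0 3 3 0
1 2 1 2 3
2 1 3 3 3
1 0 3 3 2
gen 12: 1 1 1 1 2
1 3 0 2 2
2 2 2 3 2
1 1 1 2 0
gen 13: 1 1 1 1 2
1 3 0 2 3
2 2 2 3 2
1 1 1 2 0
gen 14: 1 1 1 1 3
1 3 0 3 0
2 2 2 3 3
1 1 1 2 0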